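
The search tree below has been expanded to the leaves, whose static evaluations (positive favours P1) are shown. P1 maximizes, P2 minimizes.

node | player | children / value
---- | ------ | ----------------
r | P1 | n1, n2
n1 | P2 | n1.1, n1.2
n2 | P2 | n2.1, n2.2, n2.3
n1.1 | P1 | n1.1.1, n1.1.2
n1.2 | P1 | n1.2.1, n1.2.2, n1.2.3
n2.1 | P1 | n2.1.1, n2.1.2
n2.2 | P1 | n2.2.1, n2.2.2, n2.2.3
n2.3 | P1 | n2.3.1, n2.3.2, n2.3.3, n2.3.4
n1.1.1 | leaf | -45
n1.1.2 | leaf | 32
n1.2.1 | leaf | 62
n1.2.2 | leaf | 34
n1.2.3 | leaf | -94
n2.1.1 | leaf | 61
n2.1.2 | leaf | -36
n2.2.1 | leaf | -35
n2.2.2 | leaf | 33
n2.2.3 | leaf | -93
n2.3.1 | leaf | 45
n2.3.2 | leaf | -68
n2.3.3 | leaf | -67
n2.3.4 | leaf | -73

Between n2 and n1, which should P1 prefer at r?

n2

n2.1 (P1): max(61, -36) = 61
n2.2 (P1): max(-35, 33, -93) = 33
n2.3 (P1): max(45, -68, -67, -73) = 45
n2 (P2): min(61, 33, 45) = 33
n1.1 (P1): max(-45, 32) = 32
n1.2 (P1): max(62, 34, -94) = 62
n1 (P2): min(32, 62) = 32
P1 prefers the higher value; n2=33, n1=32. n2 is better since 33 > 32.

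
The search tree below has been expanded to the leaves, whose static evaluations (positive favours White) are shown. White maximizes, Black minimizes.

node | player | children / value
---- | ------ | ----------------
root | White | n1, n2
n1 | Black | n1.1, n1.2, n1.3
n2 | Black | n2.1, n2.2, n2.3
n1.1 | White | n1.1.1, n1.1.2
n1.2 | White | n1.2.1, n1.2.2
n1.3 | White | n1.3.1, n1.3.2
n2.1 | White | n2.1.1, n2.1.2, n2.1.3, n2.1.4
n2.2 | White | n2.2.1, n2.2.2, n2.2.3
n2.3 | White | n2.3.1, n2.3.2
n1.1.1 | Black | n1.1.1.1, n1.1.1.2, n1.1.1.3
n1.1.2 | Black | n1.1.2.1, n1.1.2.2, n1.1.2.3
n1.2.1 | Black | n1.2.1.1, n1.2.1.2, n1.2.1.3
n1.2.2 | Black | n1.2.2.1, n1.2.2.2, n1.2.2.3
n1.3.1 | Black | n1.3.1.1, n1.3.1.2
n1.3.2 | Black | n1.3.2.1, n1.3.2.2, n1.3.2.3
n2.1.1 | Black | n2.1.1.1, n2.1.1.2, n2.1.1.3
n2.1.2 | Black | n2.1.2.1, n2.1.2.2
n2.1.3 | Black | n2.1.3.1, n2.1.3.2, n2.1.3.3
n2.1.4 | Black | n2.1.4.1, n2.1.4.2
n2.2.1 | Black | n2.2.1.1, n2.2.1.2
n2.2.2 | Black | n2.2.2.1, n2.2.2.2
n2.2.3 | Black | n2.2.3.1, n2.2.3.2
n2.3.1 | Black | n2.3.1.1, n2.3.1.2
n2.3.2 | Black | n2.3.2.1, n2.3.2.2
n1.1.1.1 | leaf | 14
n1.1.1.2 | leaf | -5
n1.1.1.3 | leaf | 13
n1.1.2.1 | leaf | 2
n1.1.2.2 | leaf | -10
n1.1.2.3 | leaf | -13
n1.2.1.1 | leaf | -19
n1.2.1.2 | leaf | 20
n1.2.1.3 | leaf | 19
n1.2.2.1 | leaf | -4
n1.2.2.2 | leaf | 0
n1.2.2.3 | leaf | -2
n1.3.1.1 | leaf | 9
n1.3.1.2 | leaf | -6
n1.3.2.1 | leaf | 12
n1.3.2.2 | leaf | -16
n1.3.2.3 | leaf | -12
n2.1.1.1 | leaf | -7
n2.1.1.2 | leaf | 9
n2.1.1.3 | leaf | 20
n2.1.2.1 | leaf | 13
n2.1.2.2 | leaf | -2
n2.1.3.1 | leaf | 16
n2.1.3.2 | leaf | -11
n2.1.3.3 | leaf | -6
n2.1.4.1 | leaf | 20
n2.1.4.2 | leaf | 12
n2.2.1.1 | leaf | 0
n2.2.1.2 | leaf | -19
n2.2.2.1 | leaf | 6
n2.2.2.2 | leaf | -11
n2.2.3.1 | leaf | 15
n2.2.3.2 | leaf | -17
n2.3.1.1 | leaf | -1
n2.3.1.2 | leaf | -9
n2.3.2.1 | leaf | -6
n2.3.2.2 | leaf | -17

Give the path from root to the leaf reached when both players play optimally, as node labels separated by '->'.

root -> n1 -> n1.3 -> n1.3.1 -> n1.3.1.2

n1.1.1 (Black): min(14, -5, 13) = -5
n1.1.2 (Black): min(2, -10, -13) = -13
n1.1 (White): max(-5, -13) = -5
n1.2.1 (Black): min(-19, 20, 19) = -19
n1.2.2 (Black): min(-4, 0, -2) = -4
n1.2 (White): max(-19, -4) = -4
n1.3.1 (Black): min(9, -6) = -6
n1.3.2 (Black): min(12, -16, -12) = -16
n1.3 (White): max(-6, -16) = -6
n1 (Black): min(-5, -4, -6) = -6
n2.1.1 (Black): min(-7, 9, 20) = -7
n2.1.2 (Black): min(13, -2) = -2
n2.1.3 (Black): min(16, -11, -6) = -11
n2.1.4 (Black): min(20, 12) = 12
n2.1 (White): max(-7, -2, -11, 12) = 12
n2.2.1 (Black): min(0, -19) = -19
n2.2.2 (Black): min(6, -11) = -11
n2.2.3 (Black): min(15, -17) = -17
n2.2 (White): max(-19, -11, -17) = -11
n2.3.1 (Black): min(-1, -9) = -9
n2.3.2 (Black): min(-6, -17) = -17
n2.3 (White): max(-9, -17) = -9
n2 (Black): min(12, -11, -9) = -11
root (White): max(-6, -11) = -6
At root, White picks n1 (highest: -6).
At n1, Black picks n1.3 (lowest: -6).
At n1.3, White picks n1.3.1 (highest: -6).
At n1.3.1, Black picks n1.3.1.2 (lowest: -6).
Terminal value -6.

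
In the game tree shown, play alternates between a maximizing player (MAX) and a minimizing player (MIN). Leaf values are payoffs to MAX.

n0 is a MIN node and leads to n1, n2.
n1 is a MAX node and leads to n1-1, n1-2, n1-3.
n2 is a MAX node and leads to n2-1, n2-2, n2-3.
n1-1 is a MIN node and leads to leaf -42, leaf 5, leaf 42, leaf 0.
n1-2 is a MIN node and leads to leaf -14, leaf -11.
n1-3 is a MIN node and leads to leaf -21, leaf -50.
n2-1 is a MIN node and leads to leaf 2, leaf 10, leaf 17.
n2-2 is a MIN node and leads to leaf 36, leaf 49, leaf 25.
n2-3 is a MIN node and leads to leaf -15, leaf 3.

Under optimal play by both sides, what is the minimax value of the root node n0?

n1-1 (MIN): min(-42, 5, 42, 0) = -42
n1-2 (MIN): min(-14, -11) = -14
n1-3 (MIN): min(-21, -50) = -50
n1 (MAX): max(-42, -14, -50) = -14
n2-1 (MIN): min(2, 10, 17) = 2
n2-2 (MIN): min(36, 49, 25) = 25
n2-3 (MIN): min(-15, 3) = -15
n2 (MAX): max(2, 25, -15) = 25
n0 (MIN): min(-14, 25) = -14

-14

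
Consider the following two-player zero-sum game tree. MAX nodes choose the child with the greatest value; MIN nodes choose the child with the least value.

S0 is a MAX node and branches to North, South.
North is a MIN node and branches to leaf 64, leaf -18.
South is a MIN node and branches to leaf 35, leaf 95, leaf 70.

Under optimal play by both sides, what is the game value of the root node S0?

35

North (MIN): min(64, -18) = -18
South (MIN): min(35, 95, 70) = 35
S0 (MAX): max(-18, 35) = 35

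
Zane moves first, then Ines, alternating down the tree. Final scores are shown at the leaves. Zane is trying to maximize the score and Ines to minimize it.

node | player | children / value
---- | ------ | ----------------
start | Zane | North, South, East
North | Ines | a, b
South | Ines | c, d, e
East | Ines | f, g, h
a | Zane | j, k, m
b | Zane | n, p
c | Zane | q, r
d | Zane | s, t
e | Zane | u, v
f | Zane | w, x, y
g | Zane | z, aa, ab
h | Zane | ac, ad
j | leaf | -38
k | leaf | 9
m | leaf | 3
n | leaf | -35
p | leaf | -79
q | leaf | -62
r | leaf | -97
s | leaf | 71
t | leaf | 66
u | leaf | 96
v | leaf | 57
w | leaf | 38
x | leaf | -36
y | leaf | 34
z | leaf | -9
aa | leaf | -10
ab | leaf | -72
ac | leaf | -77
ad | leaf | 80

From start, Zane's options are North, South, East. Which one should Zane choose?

a (Zane): max(-38, 9, 3) = 9
b (Zane): max(-35, -79) = -35
North (Ines): min(9, -35) = -35
c (Zane): max(-62, -97) = -62
d (Zane): max(71, 66) = 71
e (Zane): max(96, 57) = 96
South (Ines): min(-62, 71, 96) = -62
f (Zane): max(38, -36, 34) = 38
g (Zane): max(-9, -10, -72) = -9
h (Zane): max(-77, 80) = 80
East (Ines): min(38, -9, 80) = -9
start (Zane): max(-35, -62, -9) = -9
Zane at start wants the highest of {North=-35, South=-62, East=-9}, so chooses East.

East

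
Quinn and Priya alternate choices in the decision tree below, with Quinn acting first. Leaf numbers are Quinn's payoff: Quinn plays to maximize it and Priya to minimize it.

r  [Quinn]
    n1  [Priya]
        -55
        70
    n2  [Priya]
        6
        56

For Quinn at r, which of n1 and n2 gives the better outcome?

n2

n1 (Priya): min(-55, 70) = -55
n2 (Priya): min(6, 56) = 6
Quinn prefers the higher value; n1=-55, n2=6. n2 is better since 6 > -55.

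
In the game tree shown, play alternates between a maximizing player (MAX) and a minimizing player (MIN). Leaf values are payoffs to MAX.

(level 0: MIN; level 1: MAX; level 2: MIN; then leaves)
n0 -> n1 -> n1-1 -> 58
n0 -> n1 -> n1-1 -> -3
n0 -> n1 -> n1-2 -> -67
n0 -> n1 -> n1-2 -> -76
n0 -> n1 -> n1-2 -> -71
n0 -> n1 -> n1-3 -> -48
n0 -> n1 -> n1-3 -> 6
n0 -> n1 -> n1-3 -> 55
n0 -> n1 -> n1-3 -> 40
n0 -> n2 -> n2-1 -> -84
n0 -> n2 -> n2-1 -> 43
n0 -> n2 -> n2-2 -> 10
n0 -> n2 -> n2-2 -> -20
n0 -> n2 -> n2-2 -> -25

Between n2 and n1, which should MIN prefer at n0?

n2

n2-1 (MIN): min(-84, 43) = -84
n2-2 (MIN): min(10, -20, -25) = -25
n2 (MAX): max(-84, -25) = -25
n1-1 (MIN): min(58, -3) = -3
n1-2 (MIN): min(-67, -76, -71) = -76
n1-3 (MIN): min(-48, 6, 55, 40) = -48
n1 (MAX): max(-3, -76, -48) = -3
MIN prefers the lower value; n2=-25, n1=-3. n2 is better since -25 < -3.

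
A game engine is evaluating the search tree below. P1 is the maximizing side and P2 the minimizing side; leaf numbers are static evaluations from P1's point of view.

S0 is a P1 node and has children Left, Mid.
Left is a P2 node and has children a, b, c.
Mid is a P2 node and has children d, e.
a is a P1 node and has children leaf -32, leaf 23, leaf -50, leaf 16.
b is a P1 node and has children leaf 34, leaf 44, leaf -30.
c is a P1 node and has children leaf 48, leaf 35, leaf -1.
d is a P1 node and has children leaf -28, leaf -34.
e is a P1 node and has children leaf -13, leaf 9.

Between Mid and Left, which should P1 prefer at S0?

Left

d (P1): max(-28, -34) = -28
e (P1): max(-13, 9) = 9
Mid (P2): min(-28, 9) = -28
a (P1): max(-32, 23, -50, 16) = 23
b (P1): max(34, 44, -30) = 44
c (P1): max(48, 35, -1) = 48
Left (P2): min(23, 44, 48) = 23
P1 prefers the higher value; Mid=-28, Left=23. Left is better since 23 > -28.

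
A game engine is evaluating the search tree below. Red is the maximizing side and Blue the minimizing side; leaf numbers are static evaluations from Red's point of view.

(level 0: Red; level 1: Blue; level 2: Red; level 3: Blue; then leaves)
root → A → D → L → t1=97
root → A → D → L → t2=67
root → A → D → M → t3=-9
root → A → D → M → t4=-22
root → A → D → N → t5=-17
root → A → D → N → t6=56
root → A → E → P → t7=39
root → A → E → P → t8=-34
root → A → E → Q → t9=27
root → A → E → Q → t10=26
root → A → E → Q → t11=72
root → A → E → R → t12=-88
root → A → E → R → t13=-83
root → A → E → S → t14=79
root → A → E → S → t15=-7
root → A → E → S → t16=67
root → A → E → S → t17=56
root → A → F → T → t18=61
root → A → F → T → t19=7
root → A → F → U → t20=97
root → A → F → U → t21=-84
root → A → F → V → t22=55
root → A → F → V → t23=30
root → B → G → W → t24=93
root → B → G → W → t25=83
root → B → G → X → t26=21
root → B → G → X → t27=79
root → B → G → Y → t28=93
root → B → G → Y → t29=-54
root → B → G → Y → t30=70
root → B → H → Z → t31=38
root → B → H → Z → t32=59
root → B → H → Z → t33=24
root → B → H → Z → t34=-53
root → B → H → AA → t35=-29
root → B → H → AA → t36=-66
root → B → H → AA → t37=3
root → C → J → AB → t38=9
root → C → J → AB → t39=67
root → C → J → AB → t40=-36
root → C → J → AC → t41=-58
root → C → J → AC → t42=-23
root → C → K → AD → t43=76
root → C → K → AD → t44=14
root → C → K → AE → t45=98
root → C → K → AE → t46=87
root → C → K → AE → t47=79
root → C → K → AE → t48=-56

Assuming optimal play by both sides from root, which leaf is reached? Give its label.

t10

L (Blue): min(97, 67) = 67
M (Blue): min(-9, -22) = -22
N (Blue): min(-17, 56) = -17
D (Red): max(67, -22, -17) = 67
P (Blue): min(39, -34) = -34
Q (Blue): min(27, 26, 72) = 26
R (Blue): min(-88, -83) = -88
S (Blue): min(79, -7, 67, 56) = -7
E (Red): max(-34, 26, -88, -7) = 26
T (Blue): min(61, 7) = 7
U (Blue): min(97, -84) = -84
V (Blue): min(55, 30) = 30
F (Red): max(7, -84, 30) = 30
A (Blue): min(67, 26, 30) = 26
W (Blue): min(93, 83) = 83
X (Blue): min(21, 79) = 21
Y (Blue): min(93, -54, 70) = -54
G (Red): max(83, 21, -54) = 83
Z (Blue): min(38, 59, 24, -53) = -53
AA (Blue): min(-29, -66, 3) = -66
H (Red): max(-53, -66) = -53
B (Blue): min(83, -53) = -53
AB (Blue): min(9, 67, -36) = -36
AC (Blue): min(-58, -23) = -58
J (Red): max(-36, -58) = -36
AD (Blue): min(76, 14) = 14
AE (Blue): min(98, 87, 79, -56) = -56
K (Red): max(14, -56) = 14
C (Blue): min(-36, 14) = -36
root (Red): max(26, -53, -36) = 26
At root, Red picks A (highest: 26).
At A, Blue picks E (lowest: 26).
At E, Red picks Q (highest: 26).
At Q, Blue picks t10 (lowest: 26).
Terminal value 26.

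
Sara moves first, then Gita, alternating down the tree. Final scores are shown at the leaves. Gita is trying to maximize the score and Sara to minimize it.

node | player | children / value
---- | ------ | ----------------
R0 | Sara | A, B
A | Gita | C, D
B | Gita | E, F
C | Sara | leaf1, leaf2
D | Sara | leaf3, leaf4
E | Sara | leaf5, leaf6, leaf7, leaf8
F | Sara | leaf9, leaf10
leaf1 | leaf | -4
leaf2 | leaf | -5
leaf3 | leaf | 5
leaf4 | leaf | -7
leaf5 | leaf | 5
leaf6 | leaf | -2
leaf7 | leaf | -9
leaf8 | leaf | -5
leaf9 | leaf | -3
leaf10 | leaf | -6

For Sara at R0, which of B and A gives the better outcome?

B

E (Sara): min(5, -2, -9, -5) = -9
F (Sara): min(-3, -6) = -6
B (Gita): max(-9, -6) = -6
C (Sara): min(-4, -5) = -5
D (Sara): min(5, -7) = -7
A (Gita): max(-5, -7) = -5
Sara prefers the lower value; B=-6, A=-5. B is better since -6 < -5.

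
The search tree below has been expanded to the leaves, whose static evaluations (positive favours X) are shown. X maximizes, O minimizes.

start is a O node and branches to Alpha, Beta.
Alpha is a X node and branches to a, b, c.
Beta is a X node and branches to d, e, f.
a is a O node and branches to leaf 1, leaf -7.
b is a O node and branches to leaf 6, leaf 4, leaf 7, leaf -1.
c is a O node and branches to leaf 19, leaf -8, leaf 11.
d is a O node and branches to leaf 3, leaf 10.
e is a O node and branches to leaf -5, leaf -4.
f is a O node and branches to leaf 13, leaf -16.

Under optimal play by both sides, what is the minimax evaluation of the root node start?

a (O): min(1, -7) = -7
b (O): min(6, 4, 7, -1) = -1
c (O): min(19, -8, 11) = -8
Alpha (X): max(-7, -1, -8) = -1
d (O): min(3, 10) = 3
e (O): min(-5, -4) = -5
f (O): min(13, -16) = -16
Beta (X): max(3, -5, -16) = 3
start (O): min(-1, 3) = -1

-1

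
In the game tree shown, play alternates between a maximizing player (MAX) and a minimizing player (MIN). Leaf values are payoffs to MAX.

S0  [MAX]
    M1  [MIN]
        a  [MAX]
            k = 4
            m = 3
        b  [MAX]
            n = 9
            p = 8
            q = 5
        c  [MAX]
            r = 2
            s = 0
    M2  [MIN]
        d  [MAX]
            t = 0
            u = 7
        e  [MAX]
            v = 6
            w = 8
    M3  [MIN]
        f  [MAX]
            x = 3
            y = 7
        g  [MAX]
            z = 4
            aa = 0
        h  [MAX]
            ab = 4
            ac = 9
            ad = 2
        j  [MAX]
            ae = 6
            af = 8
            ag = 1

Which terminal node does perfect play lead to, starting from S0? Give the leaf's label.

u

a (MAX): max(4, 3) = 4
b (MAX): max(9, 8, 5) = 9
c (MAX): max(2, 0) = 2
M1 (MIN): min(4, 9, 2) = 2
d (MAX): max(0, 7) = 7
e (MAX): max(6, 8) = 8
M2 (MIN): min(7, 8) = 7
f (MAX): max(3, 7) = 7
g (MAX): max(4, 0) = 4
h (MAX): max(4, 9, 2) = 9
j (MAX): max(6, 8, 1) = 8
M3 (MIN): min(7, 4, 9, 8) = 4
S0 (MAX): max(2, 7, 4) = 7
At S0, MAX picks M2 (highest: 7).
At M2, MIN picks d (lowest: 7).
At d, MAX picks u (highest: 7).
Terminal value 7.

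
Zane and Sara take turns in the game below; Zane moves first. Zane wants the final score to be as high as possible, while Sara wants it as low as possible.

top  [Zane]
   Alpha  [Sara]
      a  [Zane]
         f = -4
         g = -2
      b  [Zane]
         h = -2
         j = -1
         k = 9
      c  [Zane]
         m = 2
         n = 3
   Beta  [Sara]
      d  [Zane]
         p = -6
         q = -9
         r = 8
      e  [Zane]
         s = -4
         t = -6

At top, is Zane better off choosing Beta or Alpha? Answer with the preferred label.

Alpha

d (Zane): max(-6, -9, 8) = 8
e (Zane): max(-4, -6) = -4
Beta (Sara): min(8, -4) = -4
a (Zane): max(-4, -2) = -2
b (Zane): max(-2, -1, 9) = 9
c (Zane): max(2, 3) = 3
Alpha (Sara): min(-2, 9, 3) = -2
Zane prefers the higher value; Beta=-4, Alpha=-2. Alpha is better since -2 > -4.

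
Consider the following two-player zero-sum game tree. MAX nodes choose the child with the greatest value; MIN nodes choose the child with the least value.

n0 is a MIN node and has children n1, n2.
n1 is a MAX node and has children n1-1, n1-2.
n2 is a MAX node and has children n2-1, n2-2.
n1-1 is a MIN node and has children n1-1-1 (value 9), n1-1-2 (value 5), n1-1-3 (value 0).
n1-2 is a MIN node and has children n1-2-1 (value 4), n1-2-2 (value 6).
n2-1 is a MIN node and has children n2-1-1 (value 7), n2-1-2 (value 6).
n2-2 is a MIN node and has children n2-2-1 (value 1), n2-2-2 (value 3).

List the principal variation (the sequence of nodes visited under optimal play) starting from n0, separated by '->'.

n1-1 (MIN): min(9, 5, 0) = 0
n1-2 (MIN): min(4, 6) = 4
n1 (MAX): max(0, 4) = 4
n2-1 (MIN): min(7, 6) = 6
n2-2 (MIN): min(1, 3) = 1
n2 (MAX): max(6, 1) = 6
n0 (MIN): min(4, 6) = 4
At n0, MIN picks n1 (lowest: 4).
At n1, MAX picks n1-2 (highest: 4).
At n1-2, MIN picks n1-2-1 (lowest: 4).
Terminal value 4.

n0 -> n1 -> n1-2 -> n1-2-1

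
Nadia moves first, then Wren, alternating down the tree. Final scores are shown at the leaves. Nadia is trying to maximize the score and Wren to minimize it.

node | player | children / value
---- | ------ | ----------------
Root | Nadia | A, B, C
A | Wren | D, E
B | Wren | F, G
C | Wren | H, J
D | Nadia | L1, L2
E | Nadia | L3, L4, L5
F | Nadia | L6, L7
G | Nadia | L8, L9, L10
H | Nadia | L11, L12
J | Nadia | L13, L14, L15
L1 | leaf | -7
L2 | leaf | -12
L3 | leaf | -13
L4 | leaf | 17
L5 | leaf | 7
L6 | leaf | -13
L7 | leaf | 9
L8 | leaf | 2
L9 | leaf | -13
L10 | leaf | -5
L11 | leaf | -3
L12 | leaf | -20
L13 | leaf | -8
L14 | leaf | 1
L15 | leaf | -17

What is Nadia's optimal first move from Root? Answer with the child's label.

D (Nadia): max(-7, -12) = -7
E (Nadia): max(-13, 17, 7) = 17
A (Wren): min(-7, 17) = -7
F (Nadia): max(-13, 9) = 9
G (Nadia): max(2, -13, -5) = 2
B (Wren): min(9, 2) = 2
H (Nadia): max(-3, -20) = -3
J (Nadia): max(-8, 1, -17) = 1
C (Wren): min(-3, 1) = -3
Root (Nadia): max(-7, 2, -3) = 2
Nadia at Root wants the highest of {A=-7, B=2, C=-3}, so chooses B.

B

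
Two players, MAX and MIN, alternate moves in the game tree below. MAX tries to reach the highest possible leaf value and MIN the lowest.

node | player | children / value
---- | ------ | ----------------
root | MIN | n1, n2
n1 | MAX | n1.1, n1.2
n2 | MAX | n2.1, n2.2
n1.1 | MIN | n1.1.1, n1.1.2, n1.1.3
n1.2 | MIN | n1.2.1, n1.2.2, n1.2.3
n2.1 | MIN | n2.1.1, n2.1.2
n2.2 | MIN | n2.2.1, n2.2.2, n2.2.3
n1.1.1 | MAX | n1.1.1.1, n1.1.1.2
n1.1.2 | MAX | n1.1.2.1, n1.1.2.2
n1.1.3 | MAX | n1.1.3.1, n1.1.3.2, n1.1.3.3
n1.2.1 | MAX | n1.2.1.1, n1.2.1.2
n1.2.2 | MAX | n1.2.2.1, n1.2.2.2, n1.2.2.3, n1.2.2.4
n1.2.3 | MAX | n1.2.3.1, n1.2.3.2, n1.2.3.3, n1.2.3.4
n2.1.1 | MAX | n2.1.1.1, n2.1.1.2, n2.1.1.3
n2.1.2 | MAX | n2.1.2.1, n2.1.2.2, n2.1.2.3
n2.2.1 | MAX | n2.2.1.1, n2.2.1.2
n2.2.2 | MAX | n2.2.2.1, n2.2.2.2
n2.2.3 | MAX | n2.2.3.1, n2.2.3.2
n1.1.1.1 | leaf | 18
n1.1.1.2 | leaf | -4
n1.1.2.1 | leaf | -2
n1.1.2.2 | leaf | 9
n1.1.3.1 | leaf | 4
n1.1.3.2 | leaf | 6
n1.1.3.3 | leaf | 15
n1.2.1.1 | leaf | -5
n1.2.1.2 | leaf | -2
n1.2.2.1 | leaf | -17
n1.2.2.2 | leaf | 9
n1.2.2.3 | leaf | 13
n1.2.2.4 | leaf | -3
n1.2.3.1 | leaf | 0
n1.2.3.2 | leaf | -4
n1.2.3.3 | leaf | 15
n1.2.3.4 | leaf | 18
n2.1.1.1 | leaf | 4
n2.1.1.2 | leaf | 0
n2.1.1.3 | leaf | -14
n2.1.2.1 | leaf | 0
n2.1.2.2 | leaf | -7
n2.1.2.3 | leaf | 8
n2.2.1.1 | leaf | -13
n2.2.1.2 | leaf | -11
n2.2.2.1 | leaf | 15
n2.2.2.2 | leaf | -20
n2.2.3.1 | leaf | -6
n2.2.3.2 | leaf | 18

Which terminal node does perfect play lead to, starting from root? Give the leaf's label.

n1.1.1 (MAX): max(18, -4) = 18
n1.1.2 (MAX): max(-2, 9) = 9
n1.1.3 (MAX): max(4, 6, 15) = 15
n1.1 (MIN): min(18, 9, 15) = 9
n1.2.1 (MAX): max(-5, -2) = -2
n1.2.2 (MAX): max(-17, 9, 13, -3) = 13
n1.2.3 (MAX): max(0, -4, 15, 18) = 18
n1.2 (MIN): min(-2, 13, 18) = -2
n1 (MAX): max(9, -2) = 9
n2.1.1 (MAX): max(4, 0, -14) = 4
n2.1.2 (MAX): max(0, -7, 8) = 8
n2.1 (MIN): min(4, 8) = 4
n2.2.1 (MAX): max(-13, -11) = -11
n2.2.2 (MAX): max(15, -20) = 15
n2.2.3 (MAX): max(-6, 18) = 18
n2.2 (MIN): min(-11, 15, 18) = -11
n2 (MAX): max(4, -11) = 4
root (MIN): min(9, 4) = 4
At root, MIN picks n2 (lowest: 4).
At n2, MAX picks n2.1 (highest: 4).
At n2.1, MIN picks n2.1.1 (lowest: 4).
At n2.1.1, MAX picks n2.1.1.1 (highest: 4).
Terminal value 4.

n2.1.1.1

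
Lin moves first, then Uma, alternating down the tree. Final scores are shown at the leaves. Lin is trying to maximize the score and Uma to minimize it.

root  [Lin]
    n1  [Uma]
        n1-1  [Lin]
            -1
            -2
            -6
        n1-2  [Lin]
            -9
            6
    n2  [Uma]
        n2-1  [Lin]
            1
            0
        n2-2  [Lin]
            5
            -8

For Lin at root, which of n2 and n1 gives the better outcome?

n2

n2-1 (Lin): max(1, 0) = 1
n2-2 (Lin): max(5, -8) = 5
n2 (Uma): min(1, 5) = 1
n1-1 (Lin): max(-1, -2, -6) = -1
n1-2 (Lin): max(-9, 6) = 6
n1 (Uma): min(-1, 6) = -1
Lin prefers the higher value; n2=1, n1=-1. n2 is better since 1 > -1.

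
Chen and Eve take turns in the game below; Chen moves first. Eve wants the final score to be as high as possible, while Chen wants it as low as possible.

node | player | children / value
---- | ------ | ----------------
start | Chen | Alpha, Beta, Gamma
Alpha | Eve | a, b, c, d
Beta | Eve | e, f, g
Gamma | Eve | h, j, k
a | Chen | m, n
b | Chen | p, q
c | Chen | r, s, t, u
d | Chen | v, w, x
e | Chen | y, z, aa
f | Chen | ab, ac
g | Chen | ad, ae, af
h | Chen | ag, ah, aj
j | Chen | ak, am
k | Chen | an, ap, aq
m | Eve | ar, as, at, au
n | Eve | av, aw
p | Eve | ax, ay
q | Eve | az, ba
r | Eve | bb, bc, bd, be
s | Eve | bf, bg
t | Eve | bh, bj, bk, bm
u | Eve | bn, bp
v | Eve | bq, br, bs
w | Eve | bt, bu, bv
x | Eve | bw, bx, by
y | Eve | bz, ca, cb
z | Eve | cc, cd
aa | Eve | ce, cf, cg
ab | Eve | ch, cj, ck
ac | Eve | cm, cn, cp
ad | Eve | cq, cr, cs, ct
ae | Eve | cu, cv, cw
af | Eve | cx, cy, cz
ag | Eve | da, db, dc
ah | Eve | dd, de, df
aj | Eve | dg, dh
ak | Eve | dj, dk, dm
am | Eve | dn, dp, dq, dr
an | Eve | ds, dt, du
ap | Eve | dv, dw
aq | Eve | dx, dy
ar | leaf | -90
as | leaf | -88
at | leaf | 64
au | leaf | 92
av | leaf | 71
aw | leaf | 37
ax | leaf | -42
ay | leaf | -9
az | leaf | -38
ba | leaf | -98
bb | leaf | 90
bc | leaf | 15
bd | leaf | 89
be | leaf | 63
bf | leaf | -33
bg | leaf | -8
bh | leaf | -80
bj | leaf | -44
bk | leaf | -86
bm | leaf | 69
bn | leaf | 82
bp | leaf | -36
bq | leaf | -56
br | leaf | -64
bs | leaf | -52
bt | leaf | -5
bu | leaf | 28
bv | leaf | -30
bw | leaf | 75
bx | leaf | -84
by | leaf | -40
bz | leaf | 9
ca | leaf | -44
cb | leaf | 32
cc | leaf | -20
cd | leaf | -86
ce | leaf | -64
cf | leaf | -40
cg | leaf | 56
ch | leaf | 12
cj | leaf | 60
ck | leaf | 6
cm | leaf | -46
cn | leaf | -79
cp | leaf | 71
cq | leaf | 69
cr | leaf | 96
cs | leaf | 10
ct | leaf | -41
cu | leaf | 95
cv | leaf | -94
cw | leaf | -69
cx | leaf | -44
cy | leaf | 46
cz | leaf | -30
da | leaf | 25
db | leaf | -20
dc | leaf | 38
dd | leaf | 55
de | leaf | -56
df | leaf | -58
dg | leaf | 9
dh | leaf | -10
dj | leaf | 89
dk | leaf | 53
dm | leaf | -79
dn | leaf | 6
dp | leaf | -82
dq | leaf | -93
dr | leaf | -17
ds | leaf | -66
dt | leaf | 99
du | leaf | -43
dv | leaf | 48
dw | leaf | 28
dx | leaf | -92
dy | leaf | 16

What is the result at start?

m (Eve): max(-90, -88, 64, 92) = 92
n (Eve): max(71, 37) = 71
a (Chen): min(92, 71) = 71
p (Eve): max(-42, -9) = -9
q (Eve): max(-38, -98) = -38
b (Chen): min(-9, -38) = -38
r (Eve): max(90, 15, 89, 63) = 90
s (Eve): max(-33, -8) = -8
t (Eve): max(-80, -44, -86, 69) = 69
u (Eve): max(82, -36) = 82
c (Chen): min(90, -8, 69, 82) = -8
v (Eve): max(-56, -64, -52) = -52
w (Eve): max(-5, 28, -30) = 28
x (Eve): max(75, -84, -40) = 75
d (Chen): min(-52, 28, 75) = -52
Alpha (Eve): max(71, -38, -8, -52) = 71
y (Eve): max(9, -44, 32) = 32
z (Eve): max(-20, -86) = -20
aa (Eve): max(-64, -40, 56) = 56
e (Chen): min(32, -20, 56) = -20
ab (Eve): max(12, 60, 6) = 60
ac (Eve): max(-46, -79, 71) = 71
f (Chen): min(60, 71) = 60
ad (Eve): max(69, 96, 10, -41) = 96
ae (Eve): max(95, -94, -69) = 95
af (Eve): max(-44, 46, -30) = 46
g (Chen): min(96, 95, 46) = 46
Beta (Eve): max(-20, 60, 46) = 60
ag (Eve): max(25, -20, 38) = 38
ah (Eve): max(55, -56, -58) = 55
aj (Eve): max(9, -10) = 9
h (Chen): min(38, 55, 9) = 9
ak (Eve): max(89, 53, -79) = 89
am (Eve): max(6, -82, -93, -17) = 6
j (Chen): min(89, 6) = 6
an (Eve): max(-66, 99, -43) = 99
ap (Eve): max(48, 28) = 48
aq (Eve): max(-92, 16) = 16
k (Chen): min(99, 48, 16) = 16
Gamma (Eve): max(9, 6, 16) = 16
start (Chen): min(71, 60, 16) = 16

16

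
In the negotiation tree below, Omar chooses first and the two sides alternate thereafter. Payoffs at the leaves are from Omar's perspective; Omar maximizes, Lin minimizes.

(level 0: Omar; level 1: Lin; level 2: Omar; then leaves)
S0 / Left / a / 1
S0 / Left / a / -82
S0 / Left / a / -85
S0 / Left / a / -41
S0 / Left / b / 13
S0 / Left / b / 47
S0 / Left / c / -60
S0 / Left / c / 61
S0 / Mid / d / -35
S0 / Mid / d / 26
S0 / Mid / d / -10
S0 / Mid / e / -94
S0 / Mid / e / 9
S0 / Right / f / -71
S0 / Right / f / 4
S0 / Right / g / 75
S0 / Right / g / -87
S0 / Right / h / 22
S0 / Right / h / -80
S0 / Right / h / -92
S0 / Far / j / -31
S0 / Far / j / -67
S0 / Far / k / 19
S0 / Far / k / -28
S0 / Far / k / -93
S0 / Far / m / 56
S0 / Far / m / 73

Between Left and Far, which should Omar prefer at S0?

Left

a (Omar): max(1, -82, -85, -41) = 1
b (Omar): max(13, 47) = 47
c (Omar): max(-60, 61) = 61
Left (Lin): min(1, 47, 61) = 1
j (Omar): max(-31, -67) = -31
k (Omar): max(19, -28, -93) = 19
m (Omar): max(56, 73) = 73
Far (Lin): min(-31, 19, 73) = -31
Omar prefers the higher value; Left=1, Far=-31. Left is better since 1 > -31.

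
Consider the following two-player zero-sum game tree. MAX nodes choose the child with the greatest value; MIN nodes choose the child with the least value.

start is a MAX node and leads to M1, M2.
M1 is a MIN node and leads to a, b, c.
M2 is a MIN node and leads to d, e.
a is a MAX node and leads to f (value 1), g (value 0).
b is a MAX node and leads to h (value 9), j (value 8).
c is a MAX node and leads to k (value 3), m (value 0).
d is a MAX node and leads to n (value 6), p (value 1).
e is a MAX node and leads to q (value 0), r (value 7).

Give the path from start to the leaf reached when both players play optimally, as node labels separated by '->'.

start -> M2 -> d -> n

a (MAX): max(1, 0) = 1
b (MAX): max(9, 8) = 9
c (MAX): max(3, 0) = 3
M1 (MIN): min(1, 9, 3) = 1
d (MAX): max(6, 1) = 6
e (MAX): max(0, 7) = 7
M2 (MIN): min(6, 7) = 6
start (MAX): max(1, 6) = 6
At start, MAX picks M2 (highest: 6).
At M2, MIN picks d (lowest: 6).
At d, MAX picks n (highest: 6).
Terminal value 6.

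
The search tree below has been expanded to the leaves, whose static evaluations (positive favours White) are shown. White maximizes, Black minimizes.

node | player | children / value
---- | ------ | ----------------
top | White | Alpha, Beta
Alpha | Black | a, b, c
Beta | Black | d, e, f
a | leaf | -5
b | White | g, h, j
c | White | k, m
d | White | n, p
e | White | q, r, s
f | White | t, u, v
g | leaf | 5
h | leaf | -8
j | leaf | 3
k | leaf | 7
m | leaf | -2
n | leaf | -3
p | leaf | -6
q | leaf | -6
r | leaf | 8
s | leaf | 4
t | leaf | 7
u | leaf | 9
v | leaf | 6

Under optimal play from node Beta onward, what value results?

d (White): max(-3, -6) = -3
e (White): max(-6, 8, 4) = 8
f (White): max(7, 9, 6) = 9
Beta (Black): min(-3, 8, 9) = -3

-3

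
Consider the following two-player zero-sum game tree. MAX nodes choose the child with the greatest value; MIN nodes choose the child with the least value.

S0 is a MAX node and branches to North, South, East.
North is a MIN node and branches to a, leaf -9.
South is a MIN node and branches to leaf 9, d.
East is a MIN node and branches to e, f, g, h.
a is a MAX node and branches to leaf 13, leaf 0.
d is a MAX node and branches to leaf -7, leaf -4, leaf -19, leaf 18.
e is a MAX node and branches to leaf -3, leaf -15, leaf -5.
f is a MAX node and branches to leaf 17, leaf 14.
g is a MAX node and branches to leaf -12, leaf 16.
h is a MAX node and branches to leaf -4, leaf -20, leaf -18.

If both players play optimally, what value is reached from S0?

a (MAX): max(13, 0) = 13
North (MIN): min(13, -9) = -9
d (MAX): max(-7, -4, -19, 18) = 18
South (MIN): min(9, 18) = 9
e (MAX): max(-3, -15, -5) = -3
f (MAX): max(17, 14) = 17
g (MAX): max(-12, 16) = 16
h (MAX): max(-4, -20, -18) = -4
East (MIN): min(-3, 17, 16, -4) = -4
S0 (MAX): max(-9, 9, -4) = 9

9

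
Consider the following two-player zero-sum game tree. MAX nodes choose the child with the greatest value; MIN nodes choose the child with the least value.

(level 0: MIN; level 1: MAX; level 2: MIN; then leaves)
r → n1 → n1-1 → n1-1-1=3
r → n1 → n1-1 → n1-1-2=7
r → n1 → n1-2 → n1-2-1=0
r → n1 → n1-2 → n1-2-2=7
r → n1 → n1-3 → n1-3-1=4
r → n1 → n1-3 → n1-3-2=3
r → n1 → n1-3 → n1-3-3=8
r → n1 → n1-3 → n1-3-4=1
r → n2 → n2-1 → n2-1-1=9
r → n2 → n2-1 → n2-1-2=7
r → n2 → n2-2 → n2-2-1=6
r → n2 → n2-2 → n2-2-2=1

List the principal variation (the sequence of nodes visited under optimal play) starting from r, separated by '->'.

n1-1 (MIN): min(3, 7) = 3
n1-2 (MIN): min(0, 7) = 0
n1-3 (MIN): min(4, 3, 8, 1) = 1
n1 (MAX): max(3, 0, 1) = 3
n2-1 (MIN): min(9, 7) = 7
n2-2 (MIN): min(6, 1) = 1
n2 (MAX): max(7, 1) = 7
r (MIN): min(3, 7) = 3
At r, MIN picks n1 (lowest: 3).
At n1, MAX picks n1-1 (highest: 3).
At n1-1, MIN picks n1-1-1 (lowest: 3).
Terminal value 3.

r -> n1 -> n1-1 -> n1-1-1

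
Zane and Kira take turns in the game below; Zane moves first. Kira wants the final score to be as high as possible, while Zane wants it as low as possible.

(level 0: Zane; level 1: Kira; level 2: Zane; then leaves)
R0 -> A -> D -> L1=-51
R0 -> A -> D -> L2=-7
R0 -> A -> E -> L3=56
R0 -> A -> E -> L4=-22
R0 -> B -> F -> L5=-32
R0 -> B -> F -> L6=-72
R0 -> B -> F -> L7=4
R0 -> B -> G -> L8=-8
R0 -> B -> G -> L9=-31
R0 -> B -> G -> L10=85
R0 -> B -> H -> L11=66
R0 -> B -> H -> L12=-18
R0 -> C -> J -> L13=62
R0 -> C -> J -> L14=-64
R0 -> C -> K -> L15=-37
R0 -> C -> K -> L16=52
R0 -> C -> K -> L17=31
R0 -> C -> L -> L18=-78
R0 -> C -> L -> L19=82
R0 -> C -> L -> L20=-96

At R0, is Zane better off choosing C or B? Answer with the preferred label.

J (Zane): min(62, -64) = -64
K (Zane): min(-37, 52, 31) = -37
L (Zane): min(-78, 82, -96) = -96
C (Kira): max(-64, -37, -96) = -37
F (Zane): min(-32, -72, 4) = -72
G (Zane): min(-8, -31, 85) = -31
H (Zane): min(66, -18) = -18
B (Kira): max(-72, -31, -18) = -18
Zane prefers the lower value; C=-37, B=-18. C is better since -37 < -18.

C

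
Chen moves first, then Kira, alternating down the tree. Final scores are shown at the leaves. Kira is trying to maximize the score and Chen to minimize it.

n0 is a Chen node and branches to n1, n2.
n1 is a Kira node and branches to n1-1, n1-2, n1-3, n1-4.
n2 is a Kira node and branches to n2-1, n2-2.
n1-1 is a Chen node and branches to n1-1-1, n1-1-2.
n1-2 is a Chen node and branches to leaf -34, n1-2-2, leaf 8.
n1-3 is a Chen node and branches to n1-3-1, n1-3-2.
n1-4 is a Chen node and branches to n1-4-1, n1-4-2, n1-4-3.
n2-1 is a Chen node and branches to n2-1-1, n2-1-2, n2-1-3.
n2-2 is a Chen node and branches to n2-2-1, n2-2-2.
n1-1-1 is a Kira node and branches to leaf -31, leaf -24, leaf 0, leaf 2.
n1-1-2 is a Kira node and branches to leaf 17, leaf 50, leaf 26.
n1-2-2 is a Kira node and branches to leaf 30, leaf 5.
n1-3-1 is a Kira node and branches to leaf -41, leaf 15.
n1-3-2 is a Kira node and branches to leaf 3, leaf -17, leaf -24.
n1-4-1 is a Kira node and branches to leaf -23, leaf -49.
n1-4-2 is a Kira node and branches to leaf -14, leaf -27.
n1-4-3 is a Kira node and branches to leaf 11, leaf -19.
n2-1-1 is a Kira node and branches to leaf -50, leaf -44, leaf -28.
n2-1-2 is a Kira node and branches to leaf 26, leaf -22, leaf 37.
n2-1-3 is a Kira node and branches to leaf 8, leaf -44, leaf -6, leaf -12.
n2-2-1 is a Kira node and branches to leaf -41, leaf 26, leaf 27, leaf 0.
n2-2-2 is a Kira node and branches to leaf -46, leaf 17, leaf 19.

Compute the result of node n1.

n1-1-1 (Kira): max(-31, -24, 0, 2) = 2
n1-1-2 (Kira): max(17, 50, 26) = 50
n1-1 (Chen): min(2, 50) = 2
n1-2-2 (Kira): max(30, 5) = 30
n1-2 (Chen): min(-34, 30, 8) = -34
n1-3-1 (Kira): max(-41, 15) = 15
n1-3-2 (Kira): max(3, -17, -24) = 3
n1-3 (Chen): min(15, 3) = 3
n1-4-1 (Kira): max(-23, -49) = -23
n1-4-2 (Kira): max(-14, -27) = -14
n1-4-3 (Kira): max(11, -19) = 11
n1-4 (Chen): min(-23, -14, 11) = -23
n1 (Kira): max(2, -34, 3, -23) = 3

3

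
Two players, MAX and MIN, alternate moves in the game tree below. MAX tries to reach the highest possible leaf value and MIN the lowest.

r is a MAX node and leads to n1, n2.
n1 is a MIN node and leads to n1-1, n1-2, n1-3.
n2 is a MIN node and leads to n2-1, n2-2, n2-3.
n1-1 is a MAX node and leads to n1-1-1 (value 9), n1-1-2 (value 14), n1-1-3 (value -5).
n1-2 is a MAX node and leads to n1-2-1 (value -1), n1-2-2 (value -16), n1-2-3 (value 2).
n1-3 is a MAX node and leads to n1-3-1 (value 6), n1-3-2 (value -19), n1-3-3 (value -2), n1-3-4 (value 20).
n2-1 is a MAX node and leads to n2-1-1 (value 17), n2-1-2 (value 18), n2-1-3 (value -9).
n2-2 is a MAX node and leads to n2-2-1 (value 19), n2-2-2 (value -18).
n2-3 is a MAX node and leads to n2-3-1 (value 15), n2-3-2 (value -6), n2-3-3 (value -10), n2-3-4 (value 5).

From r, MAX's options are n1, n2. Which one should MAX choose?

n1-1 (MAX): max(9, 14, -5) = 14
n1-2 (MAX): max(-1, -16, 2) = 2
n1-3 (MAX): max(6, -19, -2, 20) = 20
n1 (MIN): min(14, 2, 20) = 2
n2-1 (MAX): max(17, 18, -9) = 18
n2-2 (MAX): max(19, -18) = 19
n2-3 (MAX): max(15, -6, -10, 5) = 15
n2 (MIN): min(18, 19, 15) = 15
r (MAX): max(2, 15) = 15
MAX at r wants the highest of {n1=2, n2=15}, so chooses n2.

n2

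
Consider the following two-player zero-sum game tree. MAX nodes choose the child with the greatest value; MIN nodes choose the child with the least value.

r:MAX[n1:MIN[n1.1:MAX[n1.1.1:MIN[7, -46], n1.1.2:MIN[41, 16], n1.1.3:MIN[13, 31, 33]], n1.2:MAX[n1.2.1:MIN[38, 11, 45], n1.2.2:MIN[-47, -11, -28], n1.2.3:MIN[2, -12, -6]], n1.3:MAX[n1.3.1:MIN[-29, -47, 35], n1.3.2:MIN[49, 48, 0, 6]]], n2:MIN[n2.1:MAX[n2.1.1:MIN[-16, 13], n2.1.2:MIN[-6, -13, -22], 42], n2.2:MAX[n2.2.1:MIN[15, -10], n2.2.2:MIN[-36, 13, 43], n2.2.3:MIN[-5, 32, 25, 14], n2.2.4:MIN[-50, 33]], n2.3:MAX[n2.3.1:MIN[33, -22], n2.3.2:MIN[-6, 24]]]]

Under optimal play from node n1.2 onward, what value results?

n1.2.1 (MIN): min(38, 11, 45) = 11
n1.2.2 (MIN): min(-47, -11, -28) = -47
n1.2.3 (MIN): min(2, -12, -6) = -12
n1.2 (MAX): max(11, -47, -12) = 11

11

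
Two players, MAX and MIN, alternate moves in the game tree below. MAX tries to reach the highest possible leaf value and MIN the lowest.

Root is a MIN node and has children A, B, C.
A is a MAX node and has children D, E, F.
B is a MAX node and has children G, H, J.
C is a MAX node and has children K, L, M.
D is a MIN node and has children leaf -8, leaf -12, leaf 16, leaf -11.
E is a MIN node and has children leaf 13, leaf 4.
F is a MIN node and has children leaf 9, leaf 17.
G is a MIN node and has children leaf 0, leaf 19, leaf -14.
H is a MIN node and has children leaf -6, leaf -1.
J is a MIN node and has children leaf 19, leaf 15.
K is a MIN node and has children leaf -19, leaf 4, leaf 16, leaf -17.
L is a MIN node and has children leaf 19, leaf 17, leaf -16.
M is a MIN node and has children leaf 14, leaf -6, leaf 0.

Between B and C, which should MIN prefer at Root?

G (MIN): min(0, 19, -14) = -14
H (MIN): min(-6, -1) = -6
J (MIN): min(19, 15) = 15
B (MAX): max(-14, -6, 15) = 15
K (MIN): min(-19, 4, 16, -17) = -19
L (MIN): min(19, 17, -16) = -16
M (MIN): min(14, -6, 0) = -6
C (MAX): max(-19, -16, -6) = -6
MIN prefers the lower value; B=15, C=-6. C is better since -6 < 15.

C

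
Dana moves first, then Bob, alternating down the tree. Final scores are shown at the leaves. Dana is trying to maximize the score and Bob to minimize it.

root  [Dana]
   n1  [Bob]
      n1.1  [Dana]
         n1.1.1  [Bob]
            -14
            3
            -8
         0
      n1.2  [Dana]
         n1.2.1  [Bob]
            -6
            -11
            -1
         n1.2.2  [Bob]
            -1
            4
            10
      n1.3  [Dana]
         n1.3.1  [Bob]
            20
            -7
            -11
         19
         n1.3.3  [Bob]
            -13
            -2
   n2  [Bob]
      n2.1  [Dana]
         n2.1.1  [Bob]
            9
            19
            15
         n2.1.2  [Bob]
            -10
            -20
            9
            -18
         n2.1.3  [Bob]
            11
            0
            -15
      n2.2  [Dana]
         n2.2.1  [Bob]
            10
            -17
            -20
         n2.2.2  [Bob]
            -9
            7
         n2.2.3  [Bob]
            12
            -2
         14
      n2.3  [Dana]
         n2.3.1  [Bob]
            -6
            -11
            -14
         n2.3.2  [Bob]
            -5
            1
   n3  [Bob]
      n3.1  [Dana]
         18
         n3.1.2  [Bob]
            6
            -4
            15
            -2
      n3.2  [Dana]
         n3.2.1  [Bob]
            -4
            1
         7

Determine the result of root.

7

n1.1.1 (Bob): min(-14, 3, -8) = -14
n1.1 (Dana): max(-14, 0) = 0
n1.2.1 (Bob): min(-6, -11, -1) = -11
n1.2.2 (Bob): min(-1, 4, 10) = -1
n1.2 (Dana): max(-11, -1) = -1
n1.3.1 (Bob): min(20, -7, -11) = -11
n1.3.3 (Bob): min(-13, -2) = -13
n1.3 (Dana): max(-11, 19, -13) = 19
n1 (Bob): min(0, -1, 19) = -1
n2.1.1 (Bob): min(9, 19, 15) = 9
n2.1.2 (Bob): min(-10, -20, 9, -18) = -20
n2.1.3 (Bob): min(11, 0, -15) = -15
n2.1 (Dana): max(9, -20, -15) = 9
n2.2.1 (Bob): min(10, -17, -20) = -20
n2.2.2 (Bob): min(-9, 7) = -9
n2.2.3 (Bob): min(12, -2) = -2
n2.2 (Dana): max(-20, -9, -2, 14) = 14
n2.3.1 (Bob): min(-6, -11, -14) = -14
n2.3.2 (Bob): min(-5, 1) = -5
n2.3 (Dana): max(-14, -5) = -5
n2 (Bob): min(9, 14, -5) = -5
n3.1.2 (Bob): min(6, -4, 15, -2) = -4
n3.1 (Dana): max(18, -4) = 18
n3.2.1 (Bob): min(-4, 1) = -4
n3.2 (Dana): max(-4, 7) = 7
n3 (Bob): min(18, 7) = 7
root (Dana): max(-1, -5, 7) = 7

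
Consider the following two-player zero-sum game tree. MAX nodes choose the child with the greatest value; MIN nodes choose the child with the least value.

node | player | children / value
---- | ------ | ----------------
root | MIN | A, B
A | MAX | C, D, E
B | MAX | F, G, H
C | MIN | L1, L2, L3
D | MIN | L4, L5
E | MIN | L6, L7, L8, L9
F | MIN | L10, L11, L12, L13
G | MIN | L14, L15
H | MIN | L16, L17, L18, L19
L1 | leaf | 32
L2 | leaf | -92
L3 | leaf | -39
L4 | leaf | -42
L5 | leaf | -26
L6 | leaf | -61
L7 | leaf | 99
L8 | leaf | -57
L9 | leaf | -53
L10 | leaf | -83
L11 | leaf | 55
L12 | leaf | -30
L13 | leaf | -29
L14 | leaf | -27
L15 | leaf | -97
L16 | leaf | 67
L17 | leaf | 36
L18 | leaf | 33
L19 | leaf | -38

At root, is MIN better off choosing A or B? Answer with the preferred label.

C (MIN): min(32, -92, -39) = -92
D (MIN): min(-42, -26) = -42
E (MIN): min(-61, 99, -57, -53) = -61
A (MAX): max(-92, -42, -61) = -42
F (MIN): min(-83, 55, -30, -29) = -83
G (MIN): min(-27, -97) = -97
H (MIN): min(67, 36, 33, -38) = -38
B (MAX): max(-83, -97, -38) = -38
MIN prefers the lower value; A=-42, B=-38. A is better since -42 < -38.

A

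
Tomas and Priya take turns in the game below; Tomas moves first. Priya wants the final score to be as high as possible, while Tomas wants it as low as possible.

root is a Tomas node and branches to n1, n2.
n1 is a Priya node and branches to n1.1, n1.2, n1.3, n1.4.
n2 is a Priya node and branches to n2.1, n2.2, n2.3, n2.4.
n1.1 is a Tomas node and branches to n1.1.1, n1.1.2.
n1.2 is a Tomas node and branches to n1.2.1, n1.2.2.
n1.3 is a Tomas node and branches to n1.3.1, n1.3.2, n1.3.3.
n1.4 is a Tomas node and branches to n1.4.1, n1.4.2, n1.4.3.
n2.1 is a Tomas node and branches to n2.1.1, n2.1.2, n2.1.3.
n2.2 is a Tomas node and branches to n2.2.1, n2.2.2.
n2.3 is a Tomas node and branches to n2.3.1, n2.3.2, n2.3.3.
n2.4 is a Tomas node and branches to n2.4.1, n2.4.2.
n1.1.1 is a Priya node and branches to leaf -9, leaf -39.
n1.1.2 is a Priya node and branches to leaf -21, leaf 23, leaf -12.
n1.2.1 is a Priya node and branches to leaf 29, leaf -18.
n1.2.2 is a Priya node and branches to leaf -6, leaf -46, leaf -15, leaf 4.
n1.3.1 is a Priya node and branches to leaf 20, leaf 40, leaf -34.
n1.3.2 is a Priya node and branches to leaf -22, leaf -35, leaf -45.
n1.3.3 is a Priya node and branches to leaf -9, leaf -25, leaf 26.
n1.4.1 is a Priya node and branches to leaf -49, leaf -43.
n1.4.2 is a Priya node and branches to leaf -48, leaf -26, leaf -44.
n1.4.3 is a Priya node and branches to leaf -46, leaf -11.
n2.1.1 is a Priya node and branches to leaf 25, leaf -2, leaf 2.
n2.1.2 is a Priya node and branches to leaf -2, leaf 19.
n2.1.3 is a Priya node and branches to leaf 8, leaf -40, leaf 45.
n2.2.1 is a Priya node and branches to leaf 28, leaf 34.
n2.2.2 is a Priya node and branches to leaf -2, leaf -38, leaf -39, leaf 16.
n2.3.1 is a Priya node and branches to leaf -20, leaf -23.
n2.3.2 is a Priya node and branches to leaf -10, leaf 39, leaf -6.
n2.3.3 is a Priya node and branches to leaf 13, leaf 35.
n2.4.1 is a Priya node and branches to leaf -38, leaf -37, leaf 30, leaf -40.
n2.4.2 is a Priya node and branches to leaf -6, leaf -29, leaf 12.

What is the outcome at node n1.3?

-22

n1.3.1 (Priya): max(20, 40, -34) = 40
n1.3.2 (Priya): max(-22, -35, -45) = -22
n1.3.3 (Priya): max(-9, -25, 26) = 26
n1.3 (Tomas): min(40, -22, 26) = -22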